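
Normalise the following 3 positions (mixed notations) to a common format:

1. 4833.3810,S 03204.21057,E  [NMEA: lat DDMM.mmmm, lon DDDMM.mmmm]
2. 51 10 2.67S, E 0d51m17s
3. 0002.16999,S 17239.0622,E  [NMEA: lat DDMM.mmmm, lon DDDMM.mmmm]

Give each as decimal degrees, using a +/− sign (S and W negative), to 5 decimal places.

Point 1:
  Latitude: degrees = first 2 digits = 48, minutes = 33.381; 48 + 33.381/60 = 48.556350
  S → negative
  λ: split at 3 digits → 032° and 4.21057′; 32 + 4.21057/60 = 32.070176
  E → positive
Point 2:
  Latitude: 51° + 10/60 + 2.67/3600 = 51 + 0.166667 + 0.000742 = 51.167408
  S → negative
  λ: 0° + 51/60 + 17/3600 = 0 + 0.850000 + 0.004722 = 0.854722
  E → positive
Point 3:
  Latitude: split at 2 digits → 00° and 2.16999′; 0 + 2.16999/60 = 0.036167
  hemisphere S, so the sign is −
  Lon: split at 3 digits → 172° and 39.0622′; 172 + 39.0622/60 = 172.651037
  E → positive

1. -48.55635, 32.07018
2. -51.16741, 0.85472
3. -0.03617, 172.65104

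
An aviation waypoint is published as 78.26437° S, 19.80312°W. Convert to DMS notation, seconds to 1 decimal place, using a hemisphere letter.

Latitude: 0.264370° → 15.86220′; 0.86220 × 60 = 51.732″
λ: whole degrees 19; 48.18720′ → 48′ and 11.232″

78°15′51.7″ S, 19°48′11.2″ W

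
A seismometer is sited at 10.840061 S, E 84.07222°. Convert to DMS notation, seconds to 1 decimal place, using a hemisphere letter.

Latitude: 0.840061° → 50.40366′; 0.40366 × 60 = 24.220″
λ: 0.072220° → 4.33320′; 0.33320 × 60 = 19.992″

10°50′24.2″ S, 84°04′20.0″ E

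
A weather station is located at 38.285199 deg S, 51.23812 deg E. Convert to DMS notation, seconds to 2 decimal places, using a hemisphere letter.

Lat: 0.285199 × 60 = 17.11194′ → 17′, remainder × 60 = 6.7164″
Lon: whole degrees 51; 14.28720′ → 14′ and 17.2320″

38°17′6.72″ S, 51°14′17.23″ E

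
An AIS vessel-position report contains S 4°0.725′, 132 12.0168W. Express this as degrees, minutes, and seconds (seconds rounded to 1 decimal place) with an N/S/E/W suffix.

φ: 0.72500′ → 0′ and 0.72500 × 60 = 43.500″
Longitude: fractional minutes 0.01680 × 60 = 1.008″

4°00′43.5″ S, 132°12′1.0″ W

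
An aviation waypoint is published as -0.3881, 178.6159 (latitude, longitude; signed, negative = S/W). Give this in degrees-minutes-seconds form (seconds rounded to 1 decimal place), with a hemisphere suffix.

0°23′17.2″ S, 178°36′57.2″ E

Latitude is negative → S; |value| = 0.388100
Lat: 0.388100 × 60 = 23.28600′ → 23′, remainder × 60 = 17.160″
Lon: whole degrees 178; 36.95400′ → 36′ and 57.240″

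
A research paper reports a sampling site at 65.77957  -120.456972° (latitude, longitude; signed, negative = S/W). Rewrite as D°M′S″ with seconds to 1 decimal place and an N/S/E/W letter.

Lat: whole degrees 65; 46.77420′ → 46′ and 46.452″
Longitude is negative → W; |value| = 120.456972
λ: 0.456972° → 27.41832′; 0.41832 × 60 = 25.099″

65°46′46.5″ N, 120°27′25.1″ W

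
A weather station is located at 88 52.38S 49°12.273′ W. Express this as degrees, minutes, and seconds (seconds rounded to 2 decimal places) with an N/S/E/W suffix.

Lat: fractional minutes 0.38000 × 60 = 22.8000″
λ: 12.27300′ → 12′ and 0.27300 × 60 = 16.3800″

88°52′22.80″ S, 49°12′16.38″ W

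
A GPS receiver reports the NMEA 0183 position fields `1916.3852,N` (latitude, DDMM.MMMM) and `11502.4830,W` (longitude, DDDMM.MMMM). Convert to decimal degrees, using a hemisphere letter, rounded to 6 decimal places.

Lat: degrees = first 2 digits = 19, minutes = 16.3852; 19 + 16.3852/60 = 19.2730867
Longitude: degrees = first 3 digits = 115, minutes = 2.483; 115 + 2.483/60 = 115.0413833

19.273087° N, 115.041383° W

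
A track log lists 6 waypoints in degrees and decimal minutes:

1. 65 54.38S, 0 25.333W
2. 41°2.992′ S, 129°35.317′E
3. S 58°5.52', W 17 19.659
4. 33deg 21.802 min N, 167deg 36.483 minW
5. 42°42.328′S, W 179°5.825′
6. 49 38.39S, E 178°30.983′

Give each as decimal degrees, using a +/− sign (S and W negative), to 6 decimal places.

1. -65.906333, -0.422217
2. -41.049867, 129.588617
3. -58.092000, -17.327650
4. 33.363367, -167.608050
5. -42.705467, -179.097083
6. -49.639833, 178.516383

Point 1:
  φ: 65 + 54.38/60 = 65.9063333
  S ⇒ negate
  Lon: 25.333′ = 0.422217°; total 0.4222167
  W → negative
Point 2:
  Latitude: 41 + 2.992/60 = 41.0498667
  hemisphere S, so the sign is −
  Longitude: 129 + 35.317/60 = 129.5886167
  E ⇒ keep positive
Point 3:
  Latitude: 58 + 5.52/60 = 58.0920000
  S → negative
  Lon: 17 + 19.659/60 = 17.3276500
  W → negative
Point 4:
  φ: 33 + 21.802/60 = 33.3633667
  N → positive
  λ: 167 + 36.483/60 = 167.6080500
  W ⇒ negate
Point 5:
  φ: 42 + 42.328/60 = 42.7054667
  hemisphere S, so the sign is −
  Lon: 5.825′ = 0.097083°; total 179.0970833
  W ⇒ negate
Point 6:
  Lat: 49 + 38.39/60 = 49.6398333
  S ⇒ negate
  λ: 178 + 30.983/60 = 178.5163833
  E ⇒ keep positive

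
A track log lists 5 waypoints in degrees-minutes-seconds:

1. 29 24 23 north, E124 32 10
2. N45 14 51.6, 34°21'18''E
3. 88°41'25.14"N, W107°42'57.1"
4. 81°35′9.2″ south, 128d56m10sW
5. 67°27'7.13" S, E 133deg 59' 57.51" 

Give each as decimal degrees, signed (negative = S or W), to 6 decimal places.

1. 29.406389, 124.536111
2. 45.247667, 34.355000
3. 88.690317, -107.715861
4. -81.585889, -128.936111
5. -67.451981, 133.999308

Point 1:
  Latitude: 29 + 24/60 + 23/3600 = 29.4063889
  N → positive
  Lon: 124 + 32/60 + 10/3600 = 124.5361111
  E → positive
Point 2:
  Lat: 45 + 14/60 + 51.6/3600 = 45.2476667
  N → positive
  Longitude: 34° + 21/60 + 18/3600 = 34 + 0.350000 + 0.005000 = 34.3550000
  E → positive
Point 3:
  Lat: 88 + 41/60 + 25.14/3600 = 88.6903167
  N ⇒ keep positive
  λ: 42′ + 57.1″ = 42.95167′; 107 + 42.95167/60 = 107.7158611
  hemisphere W, so the sign is −
Point 4:
  Lat: 81° + 35/60 + 9.2/3600 = 81 + 0.583333 + 0.002556 = 81.5858889
  hemisphere S, so the sign is −
  Longitude: 56′ + 10″ = 56.16667′; 128 + 56.16667/60 = 128.9361111
  W ⇒ negate
Point 5:
  Lat: 67° + 27/60 + 7.13/3600 = 67 + 0.450000 + 0.001981 = 67.4519806
  S → negative
  Lon: 133 + 59/60 + 57.51/3600 = 133.9993083
  E ⇒ keep positive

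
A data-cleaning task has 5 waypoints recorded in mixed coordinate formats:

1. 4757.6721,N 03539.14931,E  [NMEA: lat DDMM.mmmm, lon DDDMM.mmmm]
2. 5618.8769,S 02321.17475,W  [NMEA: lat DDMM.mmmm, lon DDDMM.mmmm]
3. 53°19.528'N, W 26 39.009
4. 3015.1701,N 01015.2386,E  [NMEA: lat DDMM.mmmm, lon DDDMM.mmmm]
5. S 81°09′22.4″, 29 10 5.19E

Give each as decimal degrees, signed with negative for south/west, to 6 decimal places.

1. 47.961202, 35.652489
2. -56.314615, -23.352913
3. 53.325467, -26.650150
4. 30.252835, 10.253977
5. -81.156222, 29.168108

Point 1:
  Latitude: degrees = first 2 digits = 47, minutes = 57.6721; 47 + 57.6721/60 = 47.9612017
  N ⇒ keep positive
  Lon: split at 3 digits → 035° and 39.14931′; 35 + 39.14931/60 = 35.6524885
  E → positive
Point 2:
  Lat: split at 2 digits → 56° and 18.8769′; 56 + 18.8769/60 = 56.3146150
  hemisphere S, so the sign is −
  Lon: split at 3 digits → 023° and 21.17475′; 23 + 21.17475/60 = 23.3529125
  hemisphere W, so the sign is −
Point 3:
  φ: 19.528′ = 0.325467°; total 53.3254667
  N → positive
  λ: 26 + 39.009/60 = 26.6501500
  hemisphere W, so the sign is −
Point 4:
  Latitude: split at 2 digits → 30° and 15.1701′; 30 + 15.1701/60 = 30.2528350
  N ⇒ keep positive
  Lon: split at 3 digits → 010° and 15.2386′; 10 + 15.2386/60 = 10.2539767
  E ⇒ keep positive
Point 5:
  Lat: 81° + 9/60 + 22.4/3600 = 81 + 0.150000 + 0.006222 = 81.1562222
  S → negative
  Lon: 29° + 10/60 + 5.19/3600 = 29 + 0.166667 + 0.001442 = 29.1681083
  E ⇒ keep positive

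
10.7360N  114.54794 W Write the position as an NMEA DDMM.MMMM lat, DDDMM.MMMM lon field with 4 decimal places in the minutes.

1044.1600,N / 11432.8764,W

φ: fractional part 0.736000 → 44.160000 minutes
Lon: 114° + 0.547940 × 60 = 114° 32.876400′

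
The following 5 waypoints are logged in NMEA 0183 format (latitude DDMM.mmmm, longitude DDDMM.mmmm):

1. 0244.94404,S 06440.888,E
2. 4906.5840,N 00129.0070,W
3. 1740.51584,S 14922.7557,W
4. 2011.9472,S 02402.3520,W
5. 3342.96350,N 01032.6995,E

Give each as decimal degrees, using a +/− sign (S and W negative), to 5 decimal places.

1. -2.74907, 64.68147
2. 49.10973, -1.48345
3. -17.67526, -149.37926
4. -20.19912, -24.03920
5. 33.71606, 10.54499

Point 1:
  Lat: degrees = first 2 digits = 2, minutes = 44.94404; 2 + 44.94404/60 = 2.749067
  S → negative
  Lon: degrees = first 3 digits = 64, minutes = 40.888; 64 + 40.888/60 = 64.681467
  E ⇒ keep positive
Point 2:
  φ: degrees = first 2 digits = 49, minutes = 6.584; 49 + 6.584/60 = 49.109733
  N ⇒ keep positive
  Longitude: split at 3 digits → 001° and 29.007′; 1 + 29.007/60 = 1.483450
  hemisphere W, so the sign is −
Point 3:
  Lat: degrees = first 2 digits = 17, minutes = 40.51584; 17 + 40.51584/60 = 17.675264
  hemisphere S, so the sign is −
  Longitude: degrees = first 3 digits = 149, minutes = 22.7557; 149 + 22.7557/60 = 149.379262
  hemisphere W, so the sign is −
Point 4:
  Lat: degrees = first 2 digits = 20, minutes = 11.9472; 20 + 11.9472/60 = 20.199120
  S ⇒ negate
  λ: degrees = first 3 digits = 24, minutes = 2.352; 24 + 2.352/60 = 24.039200
  W → negative
Point 5:
  Latitude: split at 2 digits → 33° and 42.9635′; 33 + 42.9635/60 = 33.716058
  N ⇒ keep positive
  Longitude: split at 3 digits → 010° and 32.6995′; 10 + 32.6995/60 = 10.544992
  E → positive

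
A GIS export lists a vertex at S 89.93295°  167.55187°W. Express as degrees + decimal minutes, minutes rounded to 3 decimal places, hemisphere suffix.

89° 55.977′ S, 167° 33.112′ W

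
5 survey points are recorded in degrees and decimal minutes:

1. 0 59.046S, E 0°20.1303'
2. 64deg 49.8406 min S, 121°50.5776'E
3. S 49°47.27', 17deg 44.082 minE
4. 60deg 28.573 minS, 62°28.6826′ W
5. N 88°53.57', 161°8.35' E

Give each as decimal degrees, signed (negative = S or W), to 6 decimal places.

1. -0.984100, 0.335505
2. -64.830677, 121.842960
3. -49.787833, 17.734700
4. -60.476217, -62.478043
5. 88.892833, 161.139167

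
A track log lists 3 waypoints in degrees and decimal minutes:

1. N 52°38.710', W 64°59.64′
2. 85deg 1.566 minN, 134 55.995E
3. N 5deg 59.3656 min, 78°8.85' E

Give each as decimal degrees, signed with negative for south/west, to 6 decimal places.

Point 1:
  Latitude: 38.71′ = 0.645167°; total 52.6451667
  N → positive
  Longitude: 59.64′ = 0.994000°; total 64.9940000
  W → negative
Point 2:
  Lat: 85 + 1.566/60 = 85.0261000
  N ⇒ keep positive
  λ: 55.995′ = 0.933250°; total 134.9332500
  E → positive
Point 3:
  Latitude: 59.3656′ = 0.989427°; total 5.9894267
  N ⇒ keep positive
  Longitude: 78 + 8.85/60 = 78.1475000
  E → positive

1. 52.645167, -64.994000
2. 85.026100, 134.933250
3. 5.989427, 78.147500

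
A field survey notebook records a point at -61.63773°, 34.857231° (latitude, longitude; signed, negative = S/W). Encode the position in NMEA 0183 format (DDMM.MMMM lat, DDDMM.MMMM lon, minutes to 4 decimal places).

6138.2638,S / 03451.4339,E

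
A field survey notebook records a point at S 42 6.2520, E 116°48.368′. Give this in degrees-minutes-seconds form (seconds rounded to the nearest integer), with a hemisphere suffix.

Latitude: fractional minutes 0.25200 × 60 = 15.12″
Longitude: fractional minutes 0.36800 × 60 = 22.08″

42°06′15″ S, 116°48′22″ E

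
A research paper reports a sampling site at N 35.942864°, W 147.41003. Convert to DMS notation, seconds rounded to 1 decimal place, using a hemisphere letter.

35°56′34.3″ N, 147°24′36.1″ W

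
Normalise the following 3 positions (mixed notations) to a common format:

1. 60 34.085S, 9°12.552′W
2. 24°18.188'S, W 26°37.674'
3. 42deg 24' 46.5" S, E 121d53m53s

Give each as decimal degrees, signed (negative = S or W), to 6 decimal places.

1. -60.568083, -9.209200
2. -24.303133, -26.627900
3. -42.412917, 121.898056

Point 1:
  φ: 34.085′ = 0.568083°; total 60.5680833
  S → negative
  λ: 9 + 12.552/60 = 9.2092000
  hemisphere W, so the sign is −
Point 2:
  Latitude: 18.188′ = 0.303133°; total 24.3031333
  S ⇒ negate
  Lon: 37.674′ = 0.627900°; total 26.6279000
  hemisphere W, so the sign is −
Point 3:
  Lat: 42 + 24/60 + 46.5/3600 = 42.4129167
  S → negative
  λ: 53′ + 53″ = 53.88333′; 121 + 53.88333/60 = 121.8980556
  E ⇒ keep positive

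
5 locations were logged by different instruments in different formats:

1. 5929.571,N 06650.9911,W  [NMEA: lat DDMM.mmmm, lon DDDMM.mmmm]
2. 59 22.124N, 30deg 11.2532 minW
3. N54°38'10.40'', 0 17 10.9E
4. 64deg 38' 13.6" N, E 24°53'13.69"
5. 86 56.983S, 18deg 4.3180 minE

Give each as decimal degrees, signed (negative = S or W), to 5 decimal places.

Point 1:
  Latitude: degrees = first 2 digits = 59, minutes = 29.571; 59 + 29.571/60 = 59.492850
  N → positive
  Longitude: degrees = first 3 digits = 66, minutes = 50.9911; 66 + 50.9911/60 = 66.849852
  W → negative
Point 2:
  Latitude: 59 + 22.124/60 = 59.368733
  N → positive
  Longitude: 11.2532′ = 0.187553°; total 30.187553
  W ⇒ negate
Point 3:
  φ: 54 + 38/60 + 10.4/3600 = 54.636222
  N ⇒ keep positive
  λ: 0 + 17/60 + 10.9/3600 = 0.286361
  E ⇒ keep positive
Point 4:
  Lat: 64 + 38/60 + 13.6/3600 = 64.637111
  N → positive
  λ: 24 + 53/60 + 13.69/3600 = 24.887136
  E → positive
Point 5:
  Latitude: 56.983′ = 0.949717°; total 86.949717
  S → negative
  Longitude: 18 + 4.318/60 = 18.071967
  E ⇒ keep positive

1. 59.49285, -66.84985
2. 59.36873, -30.18755
3. 54.63622, 0.28636
4. 64.63711, 24.88714
5. -86.94972, 18.07197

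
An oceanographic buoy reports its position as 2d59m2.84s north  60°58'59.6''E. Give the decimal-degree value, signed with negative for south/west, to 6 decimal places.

2.984122, 60.983222

φ: 2 + 59/60 + 2.84/3600 = 2.9841222
N → positive
Lon: 60° + 58/60 + 59.6/3600 = 60 + 0.966667 + 0.016556 = 60.9832222
E → positive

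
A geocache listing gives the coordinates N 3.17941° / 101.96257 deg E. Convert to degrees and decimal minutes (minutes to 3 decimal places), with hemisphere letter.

φ: 3° + 0.179410 × 60 = 3° 10.76460′
Lon: 101° + 0.962570 × 60 = 101° 57.75420′

3° 10.765′ N, 101° 57.754′ E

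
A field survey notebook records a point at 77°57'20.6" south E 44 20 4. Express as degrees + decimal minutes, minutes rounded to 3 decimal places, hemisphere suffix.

Latitude: seconds/60 = 0.34333; minutes = 57 + 0.34333 = 57.34333
λ: 20 + 4/60 = 20.06667′

77° 57.343′ S, 44° 20.067′ E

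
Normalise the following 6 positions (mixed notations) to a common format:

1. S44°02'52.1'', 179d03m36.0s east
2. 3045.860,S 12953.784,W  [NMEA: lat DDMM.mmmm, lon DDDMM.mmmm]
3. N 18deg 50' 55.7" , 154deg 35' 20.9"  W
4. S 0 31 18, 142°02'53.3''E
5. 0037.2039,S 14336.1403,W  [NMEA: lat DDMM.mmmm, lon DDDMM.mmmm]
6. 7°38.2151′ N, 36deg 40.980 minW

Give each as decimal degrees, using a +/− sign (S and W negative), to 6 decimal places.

Point 1:
  φ: 44° + 2/60 + 52.1/3600 = 44 + 0.033333 + 0.014472 = 44.0478056
  S ⇒ negate
  λ: 179° + 3/60 + 36/3600 = 179 + 0.050000 + 0.010000 = 179.0600000
  E → positive
Point 2:
  Latitude: split at 2 digits → 30° and 45.86′; 30 + 45.86/60 = 30.7643333
  hemisphere S, so the sign is −
  Lon: degrees = first 3 digits = 129, minutes = 53.784; 129 + 53.784/60 = 129.8964000
  W ⇒ negate
Point 3:
  φ: 18 + 50/60 + 55.7/3600 = 18.8488056
  N → positive
  Lon: 35′ + 20.9″ = 35.34833′; 154 + 35.34833/60 = 154.5891389
  W → negative
Point 4:
  φ: 31′ + 18″ = 31.30000′; 0 + 31.30000/60 = 0.5216667
  hemisphere S, so the sign is −
  λ: 142 + 2/60 + 53.3/3600 = 142.0481389
  E ⇒ keep positive
Point 5:
  φ: degrees = first 2 digits = 0, minutes = 37.2039; 0 + 37.2039/60 = 0.6200650
  hemisphere S, so the sign is −
  Lon: degrees = first 3 digits = 143, minutes = 36.1403; 143 + 36.1403/60 = 143.6023383
  W ⇒ negate
Point 6:
  φ: 7 + 38.2151/60 = 7.6369183
  N → positive
  λ: 36 + 40.98/60 = 36.6830000
  W ⇒ negate

1. -44.047806, 179.060000
2. -30.764333, -129.896400
3. 18.848806, -154.589139
4. -0.521667, 142.048139
5. -0.620065, -143.602338
6. 7.636918, -36.683000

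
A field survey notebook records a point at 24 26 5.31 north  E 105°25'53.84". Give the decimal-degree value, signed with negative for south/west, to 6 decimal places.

24.434808, 105.431622

φ: 24 + 26/60 + 5.31/3600 = 24.4348083
N → positive
λ: 105° + 25/60 + 53.84/3600 = 105 + 0.416667 + 0.014956 = 105.4316222
E → positive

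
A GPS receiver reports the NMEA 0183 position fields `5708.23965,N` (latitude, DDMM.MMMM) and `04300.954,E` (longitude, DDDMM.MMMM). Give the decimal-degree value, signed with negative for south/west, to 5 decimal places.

Latitude: split at 2 digits → 57° and 8.23965′; 57 + 8.23965/60 = 57.137328
N → positive
Longitude: degrees = first 3 digits = 43, minutes = 0.954; 43 + 0.954/60 = 43.015900
E ⇒ keep positive

57.13733, 43.01590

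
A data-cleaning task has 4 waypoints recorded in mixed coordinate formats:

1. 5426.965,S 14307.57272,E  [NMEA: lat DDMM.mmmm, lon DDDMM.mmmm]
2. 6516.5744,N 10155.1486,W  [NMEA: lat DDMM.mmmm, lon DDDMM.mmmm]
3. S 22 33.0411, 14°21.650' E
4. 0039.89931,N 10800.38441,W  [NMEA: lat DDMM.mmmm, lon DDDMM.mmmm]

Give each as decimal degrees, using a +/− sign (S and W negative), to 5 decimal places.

1. -54.44942, 143.12621
2. 65.27624, -101.91914
3. -22.55069, 14.36083
4. 0.66499, -108.00641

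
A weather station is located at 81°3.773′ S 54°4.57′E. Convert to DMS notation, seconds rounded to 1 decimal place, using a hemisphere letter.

81°03′46.4″ S, 54°04′34.2″ E

Latitude: fractional minutes 0.77300 × 60 = 46.380″
λ: fractional minutes 0.57000 × 60 = 34.200″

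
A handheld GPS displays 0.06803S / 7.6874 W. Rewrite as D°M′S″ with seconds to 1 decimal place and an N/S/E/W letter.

0°04′4.9″ S, 7°41′14.6″ W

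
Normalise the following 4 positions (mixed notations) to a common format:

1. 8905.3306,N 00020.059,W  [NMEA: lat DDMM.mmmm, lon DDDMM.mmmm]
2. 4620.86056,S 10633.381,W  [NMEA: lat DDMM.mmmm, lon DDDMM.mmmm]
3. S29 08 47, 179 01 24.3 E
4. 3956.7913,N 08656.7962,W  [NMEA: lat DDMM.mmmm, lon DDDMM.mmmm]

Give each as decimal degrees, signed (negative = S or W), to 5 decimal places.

1. 89.08884, -0.33432
2. -46.34768, -106.55635
3. -29.14639, 179.02342
4. 39.94652, -86.94660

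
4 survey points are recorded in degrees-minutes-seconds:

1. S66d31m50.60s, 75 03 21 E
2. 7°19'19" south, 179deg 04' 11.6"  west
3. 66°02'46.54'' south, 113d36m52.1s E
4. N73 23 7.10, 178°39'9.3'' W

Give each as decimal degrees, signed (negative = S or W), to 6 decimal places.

Point 1:
  Latitude: 31′ + 50.6″ = 31.84333′; 66 + 31.84333/60 = 66.5307222
  S → negative
  Longitude: 75° + 3/60 + 21/3600 = 75 + 0.050000 + 0.005833 = 75.0558333
  E → positive
Point 2:
  Latitude: 7 + 19/60 + 19/3600 = 7.3219444
  S ⇒ negate
  Longitude: 179° + 4/60 + 11.6/3600 = 179 + 0.066667 + 0.003222 = 179.0698889
  hemisphere W, so the sign is −
Point 3:
  Latitude: 66 + 2/60 + 46.54/3600 = 66.0462611
  S ⇒ negate
  Lon: 113 + 36/60 + 52.1/3600 = 113.6144722
  E ⇒ keep positive
Point 4:
  φ: 73 + 23/60 + 7.1/3600 = 73.3853056
  N → positive
  Lon: 178 + 39/60 + 9.3/3600 = 178.6525833
  hemisphere W, so the sign is −

1. -66.530722, 75.055833
2. -7.321944, -179.069889
3. -66.046261, 113.614472
4. 73.385306, -178.652583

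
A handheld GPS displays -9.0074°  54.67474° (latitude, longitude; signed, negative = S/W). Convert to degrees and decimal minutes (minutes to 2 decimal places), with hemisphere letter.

Latitude is negative → S; |value| = 9.007400
Lat: fractional part 0.007400 → 0.4440 minutes
Lon: minutes = (54.674740 − 54) × 60 = 40.4844

9° 0.44′ S, 54° 40.48′ E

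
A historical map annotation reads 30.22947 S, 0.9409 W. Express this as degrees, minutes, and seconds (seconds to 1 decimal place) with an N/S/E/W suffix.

30°13′46.1″ S, 0°56′27.2″ W

Lat: 0.229470° → 13.76820′; 0.76820 × 60 = 46.092″
Lon: 0.940900° → 56.45400′; 0.45400 × 60 = 27.240″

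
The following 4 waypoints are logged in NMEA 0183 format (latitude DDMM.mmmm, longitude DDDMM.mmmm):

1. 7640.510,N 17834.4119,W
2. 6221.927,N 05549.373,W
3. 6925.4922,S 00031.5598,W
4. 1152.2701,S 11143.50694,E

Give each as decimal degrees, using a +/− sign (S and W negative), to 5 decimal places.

Point 1:
  Latitude: split at 2 digits → 76° and 40.51′; 76 + 40.51/60 = 76.675167
  N ⇒ keep positive
  Longitude: degrees = first 3 digits = 178, minutes = 34.4119; 178 + 34.4119/60 = 178.573532
  W ⇒ negate
Point 2:
  φ: split at 2 digits → 62° and 21.927′; 62 + 21.927/60 = 62.365450
  N → positive
  Lon: split at 3 digits → 055° and 49.373′; 55 + 49.373/60 = 55.822883
  W ⇒ negate
Point 3:
  Latitude: split at 2 digits → 69° and 25.4922′; 69 + 25.4922/60 = 69.424870
  S → negative
  Lon: split at 3 digits → 000° and 31.5598′; 0 + 31.5598/60 = 0.525997
  W ⇒ negate
Point 4:
  φ: degrees = first 2 digits = 11, minutes = 52.2701; 11 + 52.2701/60 = 11.871168
  S → negative
  λ: split at 3 digits → 111° and 43.50694′; 111 + 43.50694/60 = 111.725116
  E ⇒ keep positive

1. 76.67517, -178.57353
2. 62.36545, -55.82288
3. -69.42487, -0.52600
4. -11.87117, 111.72512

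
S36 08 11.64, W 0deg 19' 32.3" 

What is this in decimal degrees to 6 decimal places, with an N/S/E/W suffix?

Latitude: 8′ + 11.64″ = 8.19400′; 36 + 8.19400/60 = 36.1365667
λ: 0° + 19/60 + 32.3/3600 = 0 + 0.316667 + 0.008972 = 0.3256389

36.136567° S, 0.325639° W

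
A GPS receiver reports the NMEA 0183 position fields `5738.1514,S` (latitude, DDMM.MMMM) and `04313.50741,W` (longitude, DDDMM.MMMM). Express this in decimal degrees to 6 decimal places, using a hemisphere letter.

Lat: degrees = first 2 digits = 57, minutes = 38.1514; 57 + 38.1514/60 = 57.6358567
Lon: degrees = first 3 digits = 43, minutes = 13.50741; 43 + 13.50741/60 = 43.2251235

57.635857° S, 43.225124° W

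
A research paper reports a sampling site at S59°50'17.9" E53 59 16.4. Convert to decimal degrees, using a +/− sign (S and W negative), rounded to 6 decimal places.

φ: 50′ + 17.9″ = 50.29833′; 59 + 50.29833/60 = 59.8383056
hemisphere S, so the sign is −
Lon: 59′ + 16.4″ = 59.27333′; 53 + 59.27333/60 = 53.9878889
E → positive

-59.838306, 53.987889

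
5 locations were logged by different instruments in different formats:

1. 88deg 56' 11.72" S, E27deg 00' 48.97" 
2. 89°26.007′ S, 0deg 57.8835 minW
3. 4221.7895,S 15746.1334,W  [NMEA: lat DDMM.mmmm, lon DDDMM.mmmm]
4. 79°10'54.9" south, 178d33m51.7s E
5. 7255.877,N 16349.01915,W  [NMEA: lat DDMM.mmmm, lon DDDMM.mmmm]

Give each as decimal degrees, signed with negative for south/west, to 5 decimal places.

Point 1:
  Lat: 88° + 56/60 + 11.72/3600 = 88 + 0.933333 + 0.003256 = 88.936589
  S → negative
  λ: 0′ + 48.97″ = 0.81617′; 27 + 0.81617/60 = 27.013603
  E → positive
Point 2:
  Latitude: 89 + 26.007/60 = 89.433450
  S → negative
  Lon: 0 + 57.8835/60 = 0.964725
  hemisphere W, so the sign is −
Point 3:
  Lat: degrees = first 2 digits = 42, minutes = 21.7895; 42 + 21.7895/60 = 42.363158
  S ⇒ negate
  λ: degrees = first 3 digits = 157, minutes = 46.1334; 157 + 46.1334/60 = 157.768890
  W → negative
Point 4:
  Lat: 10′ + 54.9″ = 10.91500′; 79 + 10.91500/60 = 79.181917
  S → negative
  Lon: 33′ + 51.7″ = 33.86167′; 178 + 33.86167/60 = 178.564361
  E → positive
Point 5:
  φ: split at 2 digits → 72° and 55.877′; 72 + 55.877/60 = 72.931283
  N ⇒ keep positive
  λ: degrees = first 3 digits = 163, minutes = 49.01915; 163 + 49.01915/60 = 163.816986
  hemisphere W, so the sign is −

1. -88.93659, 27.01360
2. -89.43345, -0.96473
3. -42.36316, -157.76889
4. -79.18192, 178.56436
5. 72.93128, -163.81699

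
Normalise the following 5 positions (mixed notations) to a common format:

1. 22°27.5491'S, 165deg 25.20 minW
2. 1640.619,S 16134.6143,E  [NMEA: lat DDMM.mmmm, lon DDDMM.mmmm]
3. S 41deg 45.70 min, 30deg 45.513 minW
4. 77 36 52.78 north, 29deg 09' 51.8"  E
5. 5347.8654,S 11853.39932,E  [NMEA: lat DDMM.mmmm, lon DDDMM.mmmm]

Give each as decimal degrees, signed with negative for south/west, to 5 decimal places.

Point 1:
  φ: 22 + 27.5491/60 = 22.459152
  hemisphere S, so the sign is −
  Lon: 165 + 25.2/60 = 165.420000
  W → negative
Point 2:
  Latitude: degrees = first 2 digits = 16, minutes = 40.619; 16 + 40.619/60 = 16.676983
  S → negative
  λ: split at 3 digits → 161° and 34.6143′; 161 + 34.6143/60 = 161.576905
  E → positive
Point 3:
  φ: 45.7′ = 0.761667°; total 41.761667
  S → negative
  Lon: 45.513′ = 0.758550°; total 30.758550
  hemisphere W, so the sign is −
Point 4:
  Latitude: 77° + 36/60 + 52.78/3600 = 77 + 0.600000 + 0.014661 = 77.614661
  N ⇒ keep positive
  λ: 9′ + 51.8″ = 9.86333′; 29 + 9.86333/60 = 29.164389
  E ⇒ keep positive
Point 5:
  φ: split at 2 digits → 53° and 47.8654′; 53 + 47.8654/60 = 53.797757
  S ⇒ negate
  Lon: split at 3 digits → 118° and 53.39932′; 118 + 53.39932/60 = 118.889989
  E → positive

1. -22.45915, -165.42000
2. -16.67698, 161.57691
3. -41.76167, -30.75855
4. 77.61466, 29.16439
5. -53.79776, 118.88999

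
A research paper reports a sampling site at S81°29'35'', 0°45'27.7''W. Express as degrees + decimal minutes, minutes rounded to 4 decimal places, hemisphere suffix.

φ: 29 + 35/60 = 29.583333′
λ: seconds/60 = 0.46167; minutes = 45 + 0.46167 = 45.461667

81° 29.5833′ S, 0° 45.4617′ W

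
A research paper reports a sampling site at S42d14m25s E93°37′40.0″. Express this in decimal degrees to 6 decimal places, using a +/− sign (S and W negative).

Latitude: 14′ + 25″ = 14.41667′; 42 + 14.41667/60 = 42.2402778
hemisphere S, so the sign is −
Lon: 93 + 37/60 + 40/3600 = 93.6277778
E → positive

-42.240278, 93.627778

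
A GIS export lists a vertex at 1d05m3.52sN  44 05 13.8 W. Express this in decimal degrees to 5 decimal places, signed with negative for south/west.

φ: 1° + 5/60 + 3.52/3600 = 1 + 0.083333 + 0.000978 = 1.084311
N ⇒ keep positive
Longitude: 5′ + 13.8″ = 5.23000′; 44 + 5.23000/60 = 44.087167
W ⇒ negate

1.08431, -44.08717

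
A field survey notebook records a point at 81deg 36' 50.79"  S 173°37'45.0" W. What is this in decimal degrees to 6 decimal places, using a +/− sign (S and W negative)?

-81.614108, -173.629167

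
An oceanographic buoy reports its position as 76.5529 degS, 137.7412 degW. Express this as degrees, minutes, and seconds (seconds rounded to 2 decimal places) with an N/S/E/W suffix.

76°33′10.44″ S, 137°44′28.32″ W

φ: 0.552900 × 60 = 33.17400′ → 33′, remainder × 60 = 10.4400″
λ: whole degrees 137; 44.47200′ → 44′ and 28.3200″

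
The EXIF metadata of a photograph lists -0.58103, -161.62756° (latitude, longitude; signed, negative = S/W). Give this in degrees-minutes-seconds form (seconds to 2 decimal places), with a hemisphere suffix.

Latitude is negative → S; |value| = 0.581030
φ: whole degrees 0; 34.86180′ → 34′ and 51.7080″
Longitude is negative → W; |value| = 161.627560
λ: whole degrees 161; 37.65360′ → 37′ and 39.2160″

0°34′51.71″ S, 161°37′39.22″ W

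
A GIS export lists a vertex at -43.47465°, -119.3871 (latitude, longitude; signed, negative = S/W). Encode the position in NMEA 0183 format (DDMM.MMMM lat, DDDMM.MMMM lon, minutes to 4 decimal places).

4328.4790,S / 11923.2260,W

Latitude is negative → S; |value| = 43.474650
Lat: fractional part 0.474650 → 28.479000 minutes
Longitude is negative → W; |value| = 119.387100
Lon: fractional part 0.387100 → 23.226000 minutes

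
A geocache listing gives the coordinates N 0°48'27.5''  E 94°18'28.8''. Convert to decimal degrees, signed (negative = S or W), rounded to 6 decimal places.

0.807639, 94.308000

φ: 0° + 48/60 + 27.5/3600 = 0 + 0.800000 + 0.007639 = 0.8076389
N ⇒ keep positive
Lon: 18′ + 28.8″ = 18.48000′; 94 + 18.48000/60 = 94.3080000
E → positive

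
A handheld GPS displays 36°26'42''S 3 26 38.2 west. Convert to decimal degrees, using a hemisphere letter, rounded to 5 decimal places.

φ: 36 + 26/60 + 42/3600 = 36.445000
Lon: 3° + 26/60 + 38.2/3600 = 3 + 0.433333 + 0.010611 = 3.443944

36.44500° S, 3.44394° W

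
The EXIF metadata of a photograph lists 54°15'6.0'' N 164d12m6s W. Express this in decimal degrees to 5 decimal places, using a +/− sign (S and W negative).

Latitude: 54 + 15/60 + 6/3600 = 54.251667
N ⇒ keep positive
Lon: 164° + 12/60 + 6/3600 = 164 + 0.200000 + 0.001667 = 164.201667
W ⇒ negate

54.25167, -164.20167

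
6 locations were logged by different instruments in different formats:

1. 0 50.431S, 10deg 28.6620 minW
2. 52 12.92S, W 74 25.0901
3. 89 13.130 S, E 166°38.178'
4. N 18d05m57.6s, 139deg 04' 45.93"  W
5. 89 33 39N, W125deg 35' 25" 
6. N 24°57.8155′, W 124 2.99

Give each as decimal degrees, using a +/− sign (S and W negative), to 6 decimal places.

Point 1:
  Lat: 50.431′ = 0.840517°; total 0.8405167
  hemisphere S, so the sign is −
  Lon: 10 + 28.662/60 = 10.4777000
  hemisphere W, so the sign is −
Point 2:
  Latitude: 52 + 12.92/60 = 52.2153333
  hemisphere S, so the sign is −
  Longitude: 74 + 25.0901/60 = 74.4181683
  hemisphere W, so the sign is −
Point 3:
  Lat: 89 + 13.13/60 = 89.2188333
  S ⇒ negate
  Lon: 166 + 38.178/60 = 166.6363000
  E ⇒ keep positive
Point 4:
  Lat: 18 + 5/60 + 57.6/3600 = 18.0993333
  N → positive
  Longitude: 139 + 4/60 + 45.93/3600 = 139.0794250
  W → negative
Point 5:
  φ: 33′ + 39″ = 33.65000′; 89 + 33.65000/60 = 89.5608333
  N ⇒ keep positive
  λ: 125 + 35/60 + 25/3600 = 125.5902778
  hemisphere W, so the sign is −
Point 6:
  Latitude: 24 + 57.8155/60 = 24.9635917
  N → positive
  Lon: 2.99′ = 0.049833°; total 124.0498333
  W → negative

1. -0.840517, -10.477700
2. -52.215333, -74.418168
3. -89.218833, 166.636300
4. 18.099333, -139.079425
5. 89.560833, -125.590278
6. 24.963592, -124.049833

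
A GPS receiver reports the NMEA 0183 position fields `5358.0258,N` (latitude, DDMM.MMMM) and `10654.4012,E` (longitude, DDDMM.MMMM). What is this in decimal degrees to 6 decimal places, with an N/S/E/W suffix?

53.967097° N, 106.906687° E

Lat: degrees = first 2 digits = 53, minutes = 58.0258; 53 + 58.0258/60 = 53.9670967
Lon: split at 3 digits → 106° and 54.4012′; 106 + 54.4012/60 = 106.9066867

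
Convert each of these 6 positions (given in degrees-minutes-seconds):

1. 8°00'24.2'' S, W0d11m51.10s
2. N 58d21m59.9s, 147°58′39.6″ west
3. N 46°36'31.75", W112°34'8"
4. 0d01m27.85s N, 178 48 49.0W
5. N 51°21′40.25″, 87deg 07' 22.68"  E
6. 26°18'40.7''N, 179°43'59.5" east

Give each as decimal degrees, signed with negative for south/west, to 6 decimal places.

1. -8.006722, -0.197528
2. 58.366639, -147.977667
3. 46.608819, -112.568889
4. 0.024403, -178.813611
5. 51.361181, 87.122967
6. 26.311306, 179.733194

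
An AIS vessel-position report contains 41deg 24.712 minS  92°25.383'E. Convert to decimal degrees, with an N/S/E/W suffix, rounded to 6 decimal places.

41.411867° S, 92.423050° E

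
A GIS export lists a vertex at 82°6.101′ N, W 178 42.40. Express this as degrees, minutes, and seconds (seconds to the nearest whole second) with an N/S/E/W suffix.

Latitude: 6.10100′ → 6′ and 0.10100 × 60 = 6.06″
λ: 42.40000′ → 42′ and 0.40000 × 60 = 24.00″

82°06′6″ N, 178°42′24″ W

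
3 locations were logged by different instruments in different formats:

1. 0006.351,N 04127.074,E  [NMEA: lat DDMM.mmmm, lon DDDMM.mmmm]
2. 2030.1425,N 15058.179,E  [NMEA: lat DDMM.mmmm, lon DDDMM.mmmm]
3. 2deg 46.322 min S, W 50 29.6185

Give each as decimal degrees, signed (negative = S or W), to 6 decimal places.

1. 0.105850, 41.451233
2. 20.502375, 150.969650
3. -2.772033, -50.493642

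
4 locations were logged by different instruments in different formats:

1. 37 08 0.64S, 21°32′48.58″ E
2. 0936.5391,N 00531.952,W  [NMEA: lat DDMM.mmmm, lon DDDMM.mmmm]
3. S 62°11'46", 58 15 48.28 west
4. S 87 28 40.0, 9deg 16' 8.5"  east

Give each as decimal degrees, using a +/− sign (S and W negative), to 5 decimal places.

Point 1:
  φ: 8′ + 0.64″ = 8.01067′; 37 + 8.01067/60 = 37.133511
  S → negative
  Lon: 21 + 32/60 + 48.58/3600 = 21.546828
  E → positive
Point 2:
  Latitude: split at 2 digits → 09° and 36.5391′; 9 + 36.5391/60 = 9.608985
  N → positive
  Longitude: degrees = first 3 digits = 5, minutes = 31.952; 5 + 31.952/60 = 5.532533
  W ⇒ negate
Point 3:
  Lat: 62° + 11/60 + 46/3600 = 62 + 0.183333 + 0.012778 = 62.196111
  S → negative
  Longitude: 58° + 15/60 + 48.28/3600 = 58 + 0.250000 + 0.013411 = 58.263411
  W ⇒ negate
Point 4:
  φ: 87° + 28/60 + 40/3600 = 87 + 0.466667 + 0.011111 = 87.477778
  S ⇒ negate
  Longitude: 16′ + 8.5″ = 16.14167′; 9 + 16.14167/60 = 9.269028
  E ⇒ keep positive

1. -37.13351, 21.54683
2. 9.60899, -5.53253
3. -62.19611, -58.26341
4. -87.47778, 9.26903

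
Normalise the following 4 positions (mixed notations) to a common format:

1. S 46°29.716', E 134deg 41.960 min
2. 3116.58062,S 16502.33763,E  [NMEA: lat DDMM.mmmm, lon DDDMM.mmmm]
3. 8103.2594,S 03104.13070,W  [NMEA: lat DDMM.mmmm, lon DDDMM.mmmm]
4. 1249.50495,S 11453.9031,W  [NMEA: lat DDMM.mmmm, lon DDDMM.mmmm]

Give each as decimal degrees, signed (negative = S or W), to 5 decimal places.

Point 1:
  φ: 46 + 29.716/60 = 46.495267
  S ⇒ negate
  λ: 41.96′ = 0.699333°; total 134.699333
  E → positive
Point 2:
  φ: degrees = first 2 digits = 31, minutes = 16.58062; 31 + 16.58062/60 = 31.276344
  hemisphere S, so the sign is −
  Lon: split at 3 digits → 165° and 2.33763′; 165 + 2.33763/60 = 165.038961
  E ⇒ keep positive
Point 3:
  Lat: degrees = first 2 digits = 81, minutes = 3.2594; 81 + 3.2594/60 = 81.054323
  S → negative
  Longitude: degrees = first 3 digits = 31, minutes = 4.1307; 31 + 4.1307/60 = 31.068845
  W → negative
Point 4:
  Lat: split at 2 digits → 12° and 49.50495′; 12 + 49.50495/60 = 12.825083
  S ⇒ negate
  λ: split at 3 digits → 114° and 53.9031′; 114 + 53.9031/60 = 114.898385
  W ⇒ negate

1. -46.49527, 134.69933
2. -31.27634, 165.03896
3. -81.05432, -31.06885
4. -12.82508, -114.89839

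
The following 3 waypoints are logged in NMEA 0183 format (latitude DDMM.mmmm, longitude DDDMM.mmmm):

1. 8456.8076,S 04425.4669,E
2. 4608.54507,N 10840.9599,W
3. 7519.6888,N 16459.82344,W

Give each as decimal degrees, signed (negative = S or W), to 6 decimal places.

1. -84.946793, 44.424448
2. 46.142418, -108.682665
3. 75.328147, -164.997057

Point 1:
  φ: split at 2 digits → 84° and 56.8076′; 84 + 56.8076/60 = 84.9467933
  S → negative
  λ: degrees = first 3 digits = 44, minutes = 25.4669; 44 + 25.4669/60 = 44.4244483
  E → positive
Point 2:
  φ: degrees = first 2 digits = 46, minutes = 8.54507; 46 + 8.54507/60 = 46.1424178
  N ⇒ keep positive
  λ: degrees = first 3 digits = 108, minutes = 40.9599; 108 + 40.9599/60 = 108.6826650
  W ⇒ negate
Point 3:
  φ: degrees = first 2 digits = 75, minutes = 19.6888; 75 + 19.6888/60 = 75.3281467
  N ⇒ keep positive
  Longitude: degrees = first 3 digits = 164, minutes = 59.82344; 164 + 59.82344/60 = 164.9970573
  W → negative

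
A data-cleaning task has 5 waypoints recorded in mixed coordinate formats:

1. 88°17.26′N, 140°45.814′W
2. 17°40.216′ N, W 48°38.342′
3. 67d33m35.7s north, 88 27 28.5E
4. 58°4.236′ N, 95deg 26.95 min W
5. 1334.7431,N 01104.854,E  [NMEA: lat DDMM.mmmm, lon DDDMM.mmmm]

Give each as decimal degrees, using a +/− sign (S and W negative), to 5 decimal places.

1. 88.28767, -140.76357
2. 17.67027, -48.63903
3. 67.55992, 88.45792
4. 58.07060, -95.44917
5. 13.57905, 11.08090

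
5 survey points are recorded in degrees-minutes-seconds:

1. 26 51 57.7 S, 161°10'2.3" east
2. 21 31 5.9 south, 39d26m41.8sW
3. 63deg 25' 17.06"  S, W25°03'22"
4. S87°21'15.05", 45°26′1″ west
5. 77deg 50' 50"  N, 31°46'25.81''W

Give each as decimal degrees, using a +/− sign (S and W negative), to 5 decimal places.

1. -26.86603, 161.16731
2. -21.51831, -39.44494
3. -63.42141, -25.05611
4. -87.35418, -45.43361
5. 77.84722, -31.77384

Point 1:
  φ: 51′ + 57.7″ = 51.96167′; 26 + 51.96167/60 = 26.866028
  S ⇒ negate
  Longitude: 10′ + 2.3″ = 10.03833′; 161 + 10.03833/60 = 161.167306
  E → positive
Point 2:
  φ: 21 + 31/60 + 5.9/3600 = 21.518306
  S → negative
  Longitude: 26′ + 41.8″ = 26.69667′; 39 + 26.69667/60 = 39.444944
  W → negative
Point 3:
  Lat: 63 + 25/60 + 17.06/3600 = 63.421406
  S → negative
  Longitude: 25° + 3/60 + 22/3600 = 25 + 0.050000 + 0.006111 = 25.056111
  hemisphere W, so the sign is −
Point 4:
  φ: 87° + 21/60 + 15.05/3600 = 87 + 0.350000 + 0.004181 = 87.354181
  S ⇒ negate
  Lon: 45° + 26/60 + 1/3600 = 45 + 0.433333 + 0.000278 = 45.433611
  W ⇒ negate
Point 5:
  φ: 77 + 50/60 + 50/3600 = 77.847222
  N → positive
  Longitude: 31 + 46/60 + 25.81/3600 = 31.773836
  hemisphere W, so the sign is −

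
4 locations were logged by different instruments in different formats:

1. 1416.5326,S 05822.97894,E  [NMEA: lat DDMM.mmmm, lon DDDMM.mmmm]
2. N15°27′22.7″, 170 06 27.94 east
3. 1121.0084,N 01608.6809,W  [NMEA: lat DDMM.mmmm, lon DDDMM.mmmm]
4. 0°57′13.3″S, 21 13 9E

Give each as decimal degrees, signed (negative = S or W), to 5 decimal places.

1. -14.27554, 58.38298
2. 15.45631, 170.10776
3. 11.35014, -16.14468
4. -0.95369, 21.21917

Point 1:
  φ: split at 2 digits → 14° and 16.5326′; 14 + 16.5326/60 = 14.275543
  S → negative
  λ: split at 3 digits → 058° and 22.97894′; 58 + 22.97894/60 = 58.382982
  E → positive
Point 2:
  Latitude: 27′ + 22.7″ = 27.37833′; 15 + 27.37833/60 = 15.456306
  N → positive
  Lon: 6′ + 27.94″ = 6.46567′; 170 + 6.46567/60 = 170.107761
  E ⇒ keep positive
Point 3:
  Latitude: split at 2 digits → 11° and 21.0084′; 11 + 21.0084/60 = 11.350140
  N ⇒ keep positive
  Lon: split at 3 digits → 016° and 8.6809′; 16 + 8.6809/60 = 16.144682
  W → negative
Point 4:
  Latitude: 0 + 57/60 + 13.3/3600 = 0.953694
  hemisphere S, so the sign is −
  λ: 21 + 13/60 + 9/3600 = 21.219167
  E → positive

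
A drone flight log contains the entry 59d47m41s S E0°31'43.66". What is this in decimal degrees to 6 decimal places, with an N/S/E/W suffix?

Latitude: 59° + 47/60 + 41/3600 = 59 + 0.783333 + 0.011389 = 59.7947222
λ: 31′ + 43.66″ = 31.72767′; 0 + 31.72767/60 = 0.5287944

59.794722° S, 0.528794° E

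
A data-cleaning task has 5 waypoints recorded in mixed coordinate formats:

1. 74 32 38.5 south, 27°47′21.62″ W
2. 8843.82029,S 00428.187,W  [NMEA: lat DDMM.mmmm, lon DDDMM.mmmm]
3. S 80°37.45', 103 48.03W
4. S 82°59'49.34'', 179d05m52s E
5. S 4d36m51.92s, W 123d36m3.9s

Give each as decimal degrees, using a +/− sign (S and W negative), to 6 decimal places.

Point 1:
  Lat: 32′ + 38.5″ = 32.64167′; 74 + 32.64167/60 = 74.5440278
  S ⇒ negate
  Longitude: 47′ + 21.62″ = 47.36033′; 27 + 47.36033/60 = 27.7893389
  hemisphere W, so the sign is −
Point 2:
  φ: split at 2 digits → 88° and 43.82029′; 88 + 43.82029/60 = 88.7303382
  S → negative
  Longitude: split at 3 digits → 004° and 28.187′; 4 + 28.187/60 = 4.4697833
  hemisphere W, so the sign is −
Point 3:
  Latitude: 80 + 37.45/60 = 80.6241667
  hemisphere S, so the sign is −
  λ: 48.03′ = 0.800500°; total 103.8005000
  W → negative
Point 4:
  φ: 59′ + 49.34″ = 59.82233′; 82 + 59.82233/60 = 82.9970389
  S → negative
  λ: 179 + 5/60 + 52/3600 = 179.0977778
  E ⇒ keep positive
Point 5:
  φ: 4 + 36/60 + 51.92/3600 = 4.6144222
  S → negative
  Longitude: 123 + 36/60 + 3.9/3600 = 123.6010833
  W → negative

1. -74.544028, -27.789339
2. -88.730338, -4.469783
3. -80.624167, -103.800500
4. -82.997039, 179.097778
5. -4.614422, -123.601083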